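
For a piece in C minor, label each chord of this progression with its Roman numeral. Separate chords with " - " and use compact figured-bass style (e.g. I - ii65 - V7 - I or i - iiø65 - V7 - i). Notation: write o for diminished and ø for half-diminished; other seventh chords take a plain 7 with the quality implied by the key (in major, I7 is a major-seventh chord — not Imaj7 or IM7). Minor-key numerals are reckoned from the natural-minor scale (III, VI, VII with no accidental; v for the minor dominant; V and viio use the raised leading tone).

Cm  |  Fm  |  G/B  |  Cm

Cm: root C is the tonic; minor triad there is i.
Fm has root F, degree 4 in C minor, so iv.
G/B: root G is the dominant; major triad there is V6.
Cm has root C, degree 1 in C minor, so i.

i - iv - V6 - i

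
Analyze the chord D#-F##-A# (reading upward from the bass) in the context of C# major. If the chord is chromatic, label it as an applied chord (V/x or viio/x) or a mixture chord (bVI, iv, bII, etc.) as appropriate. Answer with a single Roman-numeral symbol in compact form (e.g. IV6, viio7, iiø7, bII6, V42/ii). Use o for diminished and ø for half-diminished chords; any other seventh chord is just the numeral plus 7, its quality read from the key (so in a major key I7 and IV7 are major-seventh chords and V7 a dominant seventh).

V/V

The pitches D#-F##-A# form a major triad rooted on D#.
D# is not a diatonic chord root with this quality in C# major, but it lies a perfect fifth above G# (V), so the chord functions as an applied dominant of V.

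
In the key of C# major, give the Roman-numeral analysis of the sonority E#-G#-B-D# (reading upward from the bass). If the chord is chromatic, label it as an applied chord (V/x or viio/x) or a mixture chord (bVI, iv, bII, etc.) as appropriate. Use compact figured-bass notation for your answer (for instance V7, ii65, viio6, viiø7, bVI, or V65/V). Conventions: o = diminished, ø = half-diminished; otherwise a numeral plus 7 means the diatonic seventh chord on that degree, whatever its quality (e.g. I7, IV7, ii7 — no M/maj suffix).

The pitches E#-G#-B-D# form a half-diminished seventh chord rooted on E#.
E# sits a half step below F# (IV in C# major); a diminished chord there is the applied leading-tone chord of IV.

viiø7/IV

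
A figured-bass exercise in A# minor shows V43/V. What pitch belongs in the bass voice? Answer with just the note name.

F##

The applied chord V43/V is rooted on B#: B#-D##-F##-A#.
The figure 43 means second inversion — the fifth is in the bass.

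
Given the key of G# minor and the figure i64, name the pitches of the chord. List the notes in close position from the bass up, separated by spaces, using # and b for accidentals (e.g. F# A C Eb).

D# G# B

In G# minor, scale degree 1 is G#, and the diatonic chord built there is a minor triad.
That chord is spelled G#-B-D#.
The figured bass 64 indicates second inversion, placing the fifth (D#) in the bass: D#-G#-B.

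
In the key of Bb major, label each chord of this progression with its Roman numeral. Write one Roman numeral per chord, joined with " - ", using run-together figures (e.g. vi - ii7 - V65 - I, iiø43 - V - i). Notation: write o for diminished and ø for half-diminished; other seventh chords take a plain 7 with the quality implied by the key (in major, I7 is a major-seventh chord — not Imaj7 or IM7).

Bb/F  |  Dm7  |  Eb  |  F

Bb/F: major triad on Bb = scale degree 1 → I64.
Dm7: root D is the mediant; minor seventh chord there is iii7.
Eb has root Eb, degree 4 in Bb major, so IV.
F: major triad on F = scale degree 5 → V.

I64 - iii7 - IV - V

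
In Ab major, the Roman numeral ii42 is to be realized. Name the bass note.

Ab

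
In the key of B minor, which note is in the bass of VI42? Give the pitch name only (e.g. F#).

F#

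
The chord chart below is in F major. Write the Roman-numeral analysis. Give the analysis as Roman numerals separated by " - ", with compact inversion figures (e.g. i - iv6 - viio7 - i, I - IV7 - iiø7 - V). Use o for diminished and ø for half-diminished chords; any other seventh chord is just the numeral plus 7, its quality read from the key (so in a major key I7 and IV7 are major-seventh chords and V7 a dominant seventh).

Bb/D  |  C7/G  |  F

IV6 - V43 - I

Bb/D: major triad on Bb = scale degree 4 → IV6.
C7/G has root C, degree 5 in F major, so V43.
F: major triad on F = scale degree 1 → I.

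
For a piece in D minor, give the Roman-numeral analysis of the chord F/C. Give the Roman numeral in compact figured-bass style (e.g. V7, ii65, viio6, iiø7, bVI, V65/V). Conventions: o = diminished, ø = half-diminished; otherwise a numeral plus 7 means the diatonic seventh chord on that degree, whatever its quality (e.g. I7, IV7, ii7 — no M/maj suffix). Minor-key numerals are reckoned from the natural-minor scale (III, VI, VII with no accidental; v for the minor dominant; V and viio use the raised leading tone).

The pitches F-A-C form a major triad rooted on F.
In D minor, F is the mediant; the diatonic major triad there is III.
With C in the bass the chord is in second inversion, so the figured bass is 64.

III64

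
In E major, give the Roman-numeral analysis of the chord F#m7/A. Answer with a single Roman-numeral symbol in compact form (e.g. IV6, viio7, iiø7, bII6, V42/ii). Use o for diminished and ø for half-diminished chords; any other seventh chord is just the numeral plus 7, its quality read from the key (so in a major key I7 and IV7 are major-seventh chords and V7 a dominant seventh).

ii65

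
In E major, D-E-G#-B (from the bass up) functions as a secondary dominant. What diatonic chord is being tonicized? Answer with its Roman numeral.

IV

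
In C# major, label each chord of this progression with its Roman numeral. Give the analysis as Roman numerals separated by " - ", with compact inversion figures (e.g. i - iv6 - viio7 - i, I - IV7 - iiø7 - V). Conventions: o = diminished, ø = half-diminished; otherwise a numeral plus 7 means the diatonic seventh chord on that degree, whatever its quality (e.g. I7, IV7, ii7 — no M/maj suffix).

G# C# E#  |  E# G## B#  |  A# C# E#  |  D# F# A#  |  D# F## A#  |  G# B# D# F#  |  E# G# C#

I64 - V/vi - vi - ii - V/V - V7 - I6

G#-C#-E#: major triad on C# = scale degree 1 → I64.
E#-G##-B# is the secondary dominant of vi (major triad on E#): V/vi.
A#-C#-E#: root A# is the submediant; minor triad there is vi.
D#-F#-A#: root D# is the supertonic; minor triad there is ii.
D#-F##-A#: chromatic; D# is V of V, so V/V.
G#-B#-D#-F#: dominant seventh chord on G# = scale degree 5 → V7.
E#-G#-C#: major triad on C# = scale degree 1 → I6.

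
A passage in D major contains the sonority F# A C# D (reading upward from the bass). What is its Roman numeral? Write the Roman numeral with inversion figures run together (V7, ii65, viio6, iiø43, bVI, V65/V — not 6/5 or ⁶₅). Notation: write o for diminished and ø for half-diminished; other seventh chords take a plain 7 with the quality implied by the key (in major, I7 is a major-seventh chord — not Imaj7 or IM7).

The pitches D-F#-A-C# form a major seventh chord rooted on D.
D is scale degree 1 in D major, and a major seventh chord on that degree is written I7.
With F# in the bass the chord is in first inversion, so the figured bass is 65.

I65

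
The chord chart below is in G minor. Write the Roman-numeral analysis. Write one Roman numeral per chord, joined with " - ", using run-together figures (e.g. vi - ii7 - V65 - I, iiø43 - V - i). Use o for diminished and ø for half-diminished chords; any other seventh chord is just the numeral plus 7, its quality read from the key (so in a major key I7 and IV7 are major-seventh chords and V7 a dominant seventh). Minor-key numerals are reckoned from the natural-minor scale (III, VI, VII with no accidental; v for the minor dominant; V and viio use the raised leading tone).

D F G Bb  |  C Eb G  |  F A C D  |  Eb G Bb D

i43 - iv - v65 - VI7

D-F-G-Bb has root G, degree 1 in G minor, so i43.
C-Eb-G: minor triad on C = scale degree 4 → iv.
F-A-C-D: root D is the dominant; minor seventh chord there is v65.
Eb-G-Bb-D has root Eb, degree 6 in G minor, so VI7.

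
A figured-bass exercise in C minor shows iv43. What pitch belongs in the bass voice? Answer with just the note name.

C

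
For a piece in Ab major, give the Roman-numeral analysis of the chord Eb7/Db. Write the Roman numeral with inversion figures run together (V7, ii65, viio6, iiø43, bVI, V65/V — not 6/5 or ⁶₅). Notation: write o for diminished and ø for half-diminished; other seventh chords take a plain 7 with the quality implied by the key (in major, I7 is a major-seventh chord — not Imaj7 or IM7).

V42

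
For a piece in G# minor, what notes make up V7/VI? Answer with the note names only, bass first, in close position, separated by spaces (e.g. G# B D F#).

The slash means an applied dominant: we want the dominant of VI. In G# minor, VI is E major, and its dominant is built on B.
Building a dominant seventh chord on B gives B-D#-F#-A.

B D# F# A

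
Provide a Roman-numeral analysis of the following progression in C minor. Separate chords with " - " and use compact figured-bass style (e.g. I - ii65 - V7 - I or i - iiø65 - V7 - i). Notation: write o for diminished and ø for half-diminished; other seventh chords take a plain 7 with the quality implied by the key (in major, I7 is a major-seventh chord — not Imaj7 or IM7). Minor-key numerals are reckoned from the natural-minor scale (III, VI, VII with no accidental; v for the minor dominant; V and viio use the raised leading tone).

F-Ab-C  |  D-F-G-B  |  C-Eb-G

iv - V43 - i

F-Ab-C: root F is the subdominant; minor triad there is iv.
D-F-G-B: root G is the dominant; dominant seventh chord there is V43.
C-Eb-G: minor triad on C = scale degree 1 → i.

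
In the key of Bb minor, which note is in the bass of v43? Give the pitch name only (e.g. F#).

C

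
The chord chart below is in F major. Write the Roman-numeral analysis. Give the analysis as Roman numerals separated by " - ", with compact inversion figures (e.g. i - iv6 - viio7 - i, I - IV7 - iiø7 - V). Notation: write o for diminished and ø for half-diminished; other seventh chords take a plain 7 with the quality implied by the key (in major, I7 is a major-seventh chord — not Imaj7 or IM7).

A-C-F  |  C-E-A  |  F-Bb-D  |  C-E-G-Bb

I6 - iii6 - IV64 - V7

A-C-F: root F is the tonic; major triad there is I6.
C-E-A: root A is the mediant; minor triad there is iii6.
F-Bb-D: root Bb is the subdominant; major triad there is IV64.
C-E-G-Bb: root C is the dominant; dominant seventh chord there is V7.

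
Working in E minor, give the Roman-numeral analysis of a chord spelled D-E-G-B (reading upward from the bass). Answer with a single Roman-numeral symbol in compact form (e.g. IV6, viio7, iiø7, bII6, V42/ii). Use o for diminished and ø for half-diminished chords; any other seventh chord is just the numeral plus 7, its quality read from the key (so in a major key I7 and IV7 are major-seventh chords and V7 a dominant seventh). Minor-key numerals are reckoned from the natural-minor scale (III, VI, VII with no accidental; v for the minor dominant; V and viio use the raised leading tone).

i42

The pitches E-G-B-D form a minor seventh chord rooted on E.
E is scale degree 1 in E minor, and a minor seventh chord on that degree is written i7.
With D in the bass the chord is in third inversion, so the figured bass is 42.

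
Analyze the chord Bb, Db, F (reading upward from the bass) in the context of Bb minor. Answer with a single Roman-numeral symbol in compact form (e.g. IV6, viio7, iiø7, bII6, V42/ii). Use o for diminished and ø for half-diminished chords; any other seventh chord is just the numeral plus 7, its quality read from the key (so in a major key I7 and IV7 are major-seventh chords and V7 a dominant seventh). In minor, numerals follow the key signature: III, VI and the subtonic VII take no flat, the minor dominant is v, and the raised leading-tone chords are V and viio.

Stacked in thirds the chord is Bb-Db-F: a minor triad on Bb.
Bb is scale degree 1 in Bb minor, and a minor triad on that degree is written i.

i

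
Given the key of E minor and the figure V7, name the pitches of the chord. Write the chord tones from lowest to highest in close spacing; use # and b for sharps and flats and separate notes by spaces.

In E minor, the dominant is B. The dominant is major (leading tone raised), so V is a dominant seventh chord.
That chord is spelled B-D#-F#-A.

B D# F# A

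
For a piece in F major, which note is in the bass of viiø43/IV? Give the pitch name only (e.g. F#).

Eb

The applied chord viiø43/IV is rooted on A: A-C-Eb-G.
The figure 43 means second inversion — the fifth is in the bass.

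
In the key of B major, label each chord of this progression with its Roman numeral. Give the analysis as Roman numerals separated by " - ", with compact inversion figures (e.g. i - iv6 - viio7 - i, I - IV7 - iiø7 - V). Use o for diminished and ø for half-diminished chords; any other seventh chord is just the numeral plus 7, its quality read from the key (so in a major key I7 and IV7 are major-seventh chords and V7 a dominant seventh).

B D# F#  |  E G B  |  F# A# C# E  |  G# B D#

B-D#-F#: major triad on B = scale degree 1 → I.
E-G-B: E with this quality isn't in the key; it's iv, borrowed from the parallel minor.
F#-A#-C#-E: dominant seventh chord on F# = scale degree 5 → V7.
G#-B-D#: root G# is the submediant; minor triad there is vi.

I - iv - V7 - vi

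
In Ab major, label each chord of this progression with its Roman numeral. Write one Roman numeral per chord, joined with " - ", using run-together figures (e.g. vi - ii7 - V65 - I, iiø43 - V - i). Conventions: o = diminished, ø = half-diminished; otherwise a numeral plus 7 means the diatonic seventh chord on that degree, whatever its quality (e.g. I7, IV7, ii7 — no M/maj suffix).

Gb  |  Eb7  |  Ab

bVII - V7 - I

Gb: major triad on Gb — chromatic; bVII (borrowed from the parallel minor).
Eb7: root Eb is the dominant; dominant seventh chord there is V7.
Ab has root Ab, degree 1 in Ab major, so I.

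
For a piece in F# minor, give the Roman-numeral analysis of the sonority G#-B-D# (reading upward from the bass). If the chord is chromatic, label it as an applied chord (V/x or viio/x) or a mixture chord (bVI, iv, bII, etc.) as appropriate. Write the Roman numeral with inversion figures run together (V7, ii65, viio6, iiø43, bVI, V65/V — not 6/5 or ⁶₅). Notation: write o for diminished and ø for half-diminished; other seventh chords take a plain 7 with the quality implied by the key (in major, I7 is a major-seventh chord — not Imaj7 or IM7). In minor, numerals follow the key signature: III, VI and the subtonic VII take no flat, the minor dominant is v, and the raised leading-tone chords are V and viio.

ii

The pitches G#-B-D# form a minor triad rooted on G#.
G# is the second degree of F# minor. This is the minor supertonic, borrowed from the parallel major (the Dorian ii).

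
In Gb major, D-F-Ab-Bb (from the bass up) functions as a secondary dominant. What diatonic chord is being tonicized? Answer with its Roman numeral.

vi

The chord is a dominant seventh chord on Bb.
A dominant resolves down a perfect fifth: Bb → Eb. In Gb major, Eb is scale degree 6, i.e. vi.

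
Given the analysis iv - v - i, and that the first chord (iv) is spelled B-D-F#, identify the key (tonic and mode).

The chord Bm is a minor triad rooted on B; its label is iv.
Counting down 3 scale steps from B places the tonic on F#; a minor triad on degree 4 is diatonic only in minor.

F# minor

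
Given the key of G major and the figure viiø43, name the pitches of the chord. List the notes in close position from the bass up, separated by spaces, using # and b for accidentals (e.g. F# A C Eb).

C E F# A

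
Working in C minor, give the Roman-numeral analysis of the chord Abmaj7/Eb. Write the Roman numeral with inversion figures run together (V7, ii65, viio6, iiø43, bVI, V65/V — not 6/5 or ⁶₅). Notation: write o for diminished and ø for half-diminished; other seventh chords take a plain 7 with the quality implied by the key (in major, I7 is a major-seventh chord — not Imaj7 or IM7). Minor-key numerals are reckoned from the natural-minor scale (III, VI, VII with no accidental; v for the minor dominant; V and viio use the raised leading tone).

VI43

Stacked in thirds the chord is Ab-C-Eb-G: a major seventh chord on Ab.
In C minor, Ab is the submediant; the diatonic major seventh chord there is VI7.
With Eb in the bass the chord is in second inversion, so the figured bass is 43.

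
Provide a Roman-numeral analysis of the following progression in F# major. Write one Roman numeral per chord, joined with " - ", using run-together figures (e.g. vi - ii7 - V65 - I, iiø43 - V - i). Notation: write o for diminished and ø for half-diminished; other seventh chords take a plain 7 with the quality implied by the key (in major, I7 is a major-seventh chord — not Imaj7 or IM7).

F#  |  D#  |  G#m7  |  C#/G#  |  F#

I - V/ii - ii7 - V64 - I

F#: root F# is the tonic; major triad there is I.
D#: chromatic; D# is V of ii, so V/ii.
G#m7: root G# is the supertonic; minor seventh chord there is ii7.
C#/G#: root C# is the dominant; major triad there is V64.
F# has root F#, degree 1 in F# major, so I.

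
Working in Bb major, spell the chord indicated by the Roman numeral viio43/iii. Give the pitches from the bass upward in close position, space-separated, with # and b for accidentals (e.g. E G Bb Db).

G Bb C# E

The slash marks an applied leading-tone chord: viio of iii. In Bb major, iii is D, so the leading tone to it is C#, a half step below.
Building a fully diminished seventh chord on C# gives C#-E-G-Bb.
The figured bass 43 indicates second inversion, placing the fifth (G) in the bass: G-Bb-C#-E.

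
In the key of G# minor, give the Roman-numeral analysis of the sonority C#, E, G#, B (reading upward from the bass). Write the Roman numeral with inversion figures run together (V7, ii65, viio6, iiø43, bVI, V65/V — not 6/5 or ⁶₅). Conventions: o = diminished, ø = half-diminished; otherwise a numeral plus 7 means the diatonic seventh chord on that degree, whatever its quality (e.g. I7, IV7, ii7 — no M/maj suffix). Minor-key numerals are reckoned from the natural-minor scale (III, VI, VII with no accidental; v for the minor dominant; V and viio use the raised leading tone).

iv7

Stacked in thirds the chord is C#-E-G#-B: a minor seventh chord on C#.
C# is scale degree 4 in G# minor, and a minor seventh chord on that degree is written iv7.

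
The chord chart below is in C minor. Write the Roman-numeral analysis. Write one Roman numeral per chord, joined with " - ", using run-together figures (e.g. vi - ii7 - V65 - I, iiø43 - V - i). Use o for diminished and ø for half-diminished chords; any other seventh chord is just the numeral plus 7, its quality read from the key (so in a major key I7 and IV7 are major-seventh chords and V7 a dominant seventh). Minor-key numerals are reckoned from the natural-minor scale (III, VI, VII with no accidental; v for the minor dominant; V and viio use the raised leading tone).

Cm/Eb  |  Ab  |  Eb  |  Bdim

Cm/Eb: root C is the tonic; minor triad there is i6.
Ab has root Ab, degree 6 in C minor, so VI.
Eb: major triad on Eb = scale degree 3 → III.
Bdim: root B is the leading tone; diminished triad there is viio.

i6 - VI - III - viio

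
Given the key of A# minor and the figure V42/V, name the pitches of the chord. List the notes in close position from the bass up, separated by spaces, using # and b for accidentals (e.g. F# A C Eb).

V42/V is a secondary dominant — the dominant seventh of V. V in A# minor is E#, so the applied chord's root is B#, a perfect fifth above.
Building a dominant seventh chord on B# gives B#-D##-F##-A#.
With the 42 figure the chord is in third inversion; from the bass A# upward in close position it reads A#-B#-D##-F##.

A# B# D## F##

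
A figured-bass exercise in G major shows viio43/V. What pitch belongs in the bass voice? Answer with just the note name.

The applied chord viio43/V is rooted on C#: C#-E-G-Bb.
The figure 43 means second inversion — the fifth is in the bass.

G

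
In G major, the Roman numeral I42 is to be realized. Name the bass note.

I in G major has root G; the chord is G-B-D-F#.
The figure 42 means third inversion — the seventh is in the bass.

F#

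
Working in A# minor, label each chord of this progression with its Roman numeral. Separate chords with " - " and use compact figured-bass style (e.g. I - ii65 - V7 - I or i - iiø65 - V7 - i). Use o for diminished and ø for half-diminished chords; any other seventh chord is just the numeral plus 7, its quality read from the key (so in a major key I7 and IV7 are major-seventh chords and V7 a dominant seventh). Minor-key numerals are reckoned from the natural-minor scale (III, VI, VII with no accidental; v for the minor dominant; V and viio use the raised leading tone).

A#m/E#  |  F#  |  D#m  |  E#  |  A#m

A#m/E# has root A#, degree 1 in A# minor, so i64.
F#: root F# is the submediant; major triad there is VI.
D#m: minor triad on D# = scale degree 4 → iv.
E#: major triad on E# = scale degree 5 → V.
A#m: root A# is the tonic; minor triad there is i.

i64 - VI - iv - V - i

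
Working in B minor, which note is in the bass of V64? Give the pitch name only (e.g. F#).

C#

V in B minor has root F#; the chord is F#-A#-C#.
The figure 64 means second inversion — the fifth is in the bass.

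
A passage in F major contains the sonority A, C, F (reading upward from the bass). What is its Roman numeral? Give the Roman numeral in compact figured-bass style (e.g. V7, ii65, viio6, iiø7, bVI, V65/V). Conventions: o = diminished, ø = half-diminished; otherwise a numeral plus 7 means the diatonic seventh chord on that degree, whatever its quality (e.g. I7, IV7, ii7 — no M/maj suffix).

Stacked in thirds the chord is F-A-C: a major triad on F.
F is scale degree 1 in F major, and a major triad on that degree is written I.
With A in the bass the chord is in first inversion, so the figured bass is 6.

I6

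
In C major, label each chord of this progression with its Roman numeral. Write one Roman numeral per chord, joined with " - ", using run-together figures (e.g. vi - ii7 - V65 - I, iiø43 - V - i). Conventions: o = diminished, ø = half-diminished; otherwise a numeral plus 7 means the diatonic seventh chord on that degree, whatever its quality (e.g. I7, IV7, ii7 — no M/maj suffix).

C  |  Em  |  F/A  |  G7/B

I - iii - IV6 - V65

C: root C is the tonic; major triad there is I.
Em: minor triad on E = scale degree 3 → iii.
F/A has root F, degree 4 in C major, so IV6.
G7/B: dominant seventh chord on G = scale degree 5 → V65.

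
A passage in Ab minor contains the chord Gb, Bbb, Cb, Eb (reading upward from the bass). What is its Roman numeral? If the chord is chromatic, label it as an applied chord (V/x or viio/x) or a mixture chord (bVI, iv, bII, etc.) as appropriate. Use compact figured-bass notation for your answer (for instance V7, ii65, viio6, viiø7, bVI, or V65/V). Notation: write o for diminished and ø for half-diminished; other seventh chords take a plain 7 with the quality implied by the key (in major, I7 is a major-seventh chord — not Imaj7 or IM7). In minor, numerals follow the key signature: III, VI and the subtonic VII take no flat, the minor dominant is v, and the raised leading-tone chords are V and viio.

Stacked in thirds the chord is Cb-Eb-Gb-Bbb: a dominant seventh chord on Cb.
Cb is not a diatonic chord root with this quality in Ab minor, but it lies a perfect fifth above Fb (VI), so the chord functions as an applied dominant of VI.
With Gb in the bass the chord is in second inversion, so the figured bass is 43.

V43/VI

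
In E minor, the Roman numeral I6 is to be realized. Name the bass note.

I in E minor has root E; the chord is E-G#-B.
The figure 6 means first inversion — the third is in the bass.

G#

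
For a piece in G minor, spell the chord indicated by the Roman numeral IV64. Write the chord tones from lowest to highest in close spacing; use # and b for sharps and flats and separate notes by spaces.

G C E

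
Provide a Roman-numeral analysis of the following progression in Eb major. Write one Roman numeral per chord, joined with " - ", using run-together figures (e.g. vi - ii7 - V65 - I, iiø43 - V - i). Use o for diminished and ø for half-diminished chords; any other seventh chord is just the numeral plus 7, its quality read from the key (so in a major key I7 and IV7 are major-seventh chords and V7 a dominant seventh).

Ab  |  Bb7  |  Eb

Ab: root Ab is the subdominant; major triad there is IV.
Bb7 has root Bb, degree 5 in Eb major, so V7.
Eb: major triad on Eb = scale degree 1 → I.

IV - V7 - I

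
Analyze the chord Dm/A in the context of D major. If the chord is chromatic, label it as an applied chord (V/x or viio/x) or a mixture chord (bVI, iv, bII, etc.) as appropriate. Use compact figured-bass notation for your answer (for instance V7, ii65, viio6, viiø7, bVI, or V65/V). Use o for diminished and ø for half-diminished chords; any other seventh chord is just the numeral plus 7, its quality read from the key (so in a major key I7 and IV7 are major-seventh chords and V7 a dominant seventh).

The pitches D-F-A form a minor triad rooted on D.
D is the first degree of D major. This is the minor tonic, borrowed from the parallel minor.
With A in the bass the chord is in second inversion, so the figured bass is 64.

i64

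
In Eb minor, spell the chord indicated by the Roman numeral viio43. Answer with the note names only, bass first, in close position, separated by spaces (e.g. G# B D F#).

In Eb minor, the leading-tone chord is built on the raised seventh degree, D.
That chord is spelled D-F-Ab-Cb.
The figured bass 43 indicates second inversion, placing the fifth (Ab) in the bass: Ab-Cb-D-F.

Ab Cb D F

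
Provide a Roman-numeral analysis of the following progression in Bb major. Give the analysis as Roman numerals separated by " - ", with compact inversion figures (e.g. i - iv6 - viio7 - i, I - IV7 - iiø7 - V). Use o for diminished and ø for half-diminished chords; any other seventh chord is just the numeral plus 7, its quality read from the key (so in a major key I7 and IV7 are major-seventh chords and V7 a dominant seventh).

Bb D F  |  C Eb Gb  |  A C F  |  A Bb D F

I - iio - V6 - I42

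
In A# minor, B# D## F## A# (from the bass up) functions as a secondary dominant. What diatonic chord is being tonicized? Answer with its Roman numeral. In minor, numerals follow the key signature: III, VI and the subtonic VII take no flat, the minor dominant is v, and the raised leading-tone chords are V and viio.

The chord is a dominant seventh chord on B#.
A dominant resolves down a perfect fifth: B# → E#. In A# minor, E# is scale degree 5, i.e. V.

V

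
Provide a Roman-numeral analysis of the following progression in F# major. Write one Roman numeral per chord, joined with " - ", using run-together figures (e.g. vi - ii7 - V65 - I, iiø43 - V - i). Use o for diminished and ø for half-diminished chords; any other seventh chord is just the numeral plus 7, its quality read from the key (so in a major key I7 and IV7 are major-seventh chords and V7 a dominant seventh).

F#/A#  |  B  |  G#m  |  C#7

F#/A# has root F#, degree 1 in F# major, so I6.
B: root B is the subdominant; major triad there is IV.
G#m: minor triad on G# = scale degree 2 → ii.
C#7 has root C#, degree 5 in F# major, so V7.

I6 - IV - ii - V7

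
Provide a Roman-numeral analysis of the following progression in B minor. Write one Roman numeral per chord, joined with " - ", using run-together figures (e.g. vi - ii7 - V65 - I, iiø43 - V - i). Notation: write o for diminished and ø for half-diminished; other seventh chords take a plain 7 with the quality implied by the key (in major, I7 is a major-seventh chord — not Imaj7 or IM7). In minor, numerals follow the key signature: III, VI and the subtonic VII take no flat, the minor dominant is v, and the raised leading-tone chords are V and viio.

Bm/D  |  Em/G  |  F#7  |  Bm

i6 - iv6 - V7 - i

Bm/D has root B, degree 1 in B minor, so i6.
Em/G: minor triad on E = scale degree 4 → iv6.
F#7: dominant seventh chord on F# = scale degree 5 → V7.
Bm: root B is the tonic; minor triad there is i.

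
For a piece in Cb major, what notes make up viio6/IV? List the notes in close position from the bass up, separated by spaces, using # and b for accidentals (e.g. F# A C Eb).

Gb Bbb Eb

viio6/IV is a secondary leading-tone chord. The target IV is Fb in Cb major; the applied chord is rooted a semitone below, on Eb.
Building a diminished triad on Eb gives Eb-Gb-Bbb.
With the 6 figure the chord is in first inversion; from the bass Gb upward in close position it reads Gb-Bbb-Eb.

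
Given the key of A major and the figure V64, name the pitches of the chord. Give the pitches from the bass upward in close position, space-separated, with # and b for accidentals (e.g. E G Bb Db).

The numeral's case and figure indicate a major triad. In A major its root, the fifth degree, is E.
Stacking thirds from E gives E-G#-B.
With the 64 figure the chord is in second inversion; from the bass B upward in close position it reads B-E-G#.

B E G#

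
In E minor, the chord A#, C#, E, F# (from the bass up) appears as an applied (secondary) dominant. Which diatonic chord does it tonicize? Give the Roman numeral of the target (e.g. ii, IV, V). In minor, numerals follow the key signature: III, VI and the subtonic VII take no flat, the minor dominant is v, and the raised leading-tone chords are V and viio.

The chord is a dominant seventh chord on F#.
A dominant resolves down a perfect fifth: F# → B. In E minor, B is scale degree 5, i.e. V.

V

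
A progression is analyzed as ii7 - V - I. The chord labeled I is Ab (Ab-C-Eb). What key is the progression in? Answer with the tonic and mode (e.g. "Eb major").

Ab major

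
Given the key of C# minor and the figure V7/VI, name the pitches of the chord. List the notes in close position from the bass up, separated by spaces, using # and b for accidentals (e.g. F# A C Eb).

E G# B D

V7/VI is a secondary dominant — the dominant seventh of VI. VI in C# minor is A, so the applied chord's root is E, a perfect fifth above.
Building a dominant seventh chord on E gives E-G#-B-D.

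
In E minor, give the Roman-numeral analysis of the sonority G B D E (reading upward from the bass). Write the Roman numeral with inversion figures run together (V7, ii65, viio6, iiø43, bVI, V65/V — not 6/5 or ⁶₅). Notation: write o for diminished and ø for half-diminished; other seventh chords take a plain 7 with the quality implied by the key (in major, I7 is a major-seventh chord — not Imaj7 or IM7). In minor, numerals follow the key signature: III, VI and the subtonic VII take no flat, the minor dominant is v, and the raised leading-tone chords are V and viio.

i65

The pitches E-G-B-D form a minor seventh chord rooted on E.
E is scale degree 1 in E minor, and a minor seventh chord on that degree is written i7.
With G in the bass the chord is in first inversion, so the figured bass is 65.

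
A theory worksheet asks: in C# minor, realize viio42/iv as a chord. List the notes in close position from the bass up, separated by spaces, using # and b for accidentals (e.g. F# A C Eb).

D E# G# B

The slash marks an applied leading-tone chord: viio of iv. In C# minor, iv is F#, so the leading tone to it is E#, a half step below.
Building a fully diminished seventh chord on E# gives E#-G#-B-D.
With the 42 figure the chord is in third inversion; from the bass D upward in close position it reads D-E#-G#-B.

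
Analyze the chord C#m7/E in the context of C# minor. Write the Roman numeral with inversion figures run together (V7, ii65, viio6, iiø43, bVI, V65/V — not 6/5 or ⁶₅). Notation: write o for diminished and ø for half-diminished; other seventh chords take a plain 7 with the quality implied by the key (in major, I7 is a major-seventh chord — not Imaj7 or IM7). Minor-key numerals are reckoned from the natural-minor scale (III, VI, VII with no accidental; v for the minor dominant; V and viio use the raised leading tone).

Stacked in thirds the chord is C#-E-G#-B: a minor seventh chord on C#.
In C# minor, C# is the tonic; the diatonic minor seventh chord there is i7.
With E in the bass the chord is in first inversion, so the figured bass is 65.

i65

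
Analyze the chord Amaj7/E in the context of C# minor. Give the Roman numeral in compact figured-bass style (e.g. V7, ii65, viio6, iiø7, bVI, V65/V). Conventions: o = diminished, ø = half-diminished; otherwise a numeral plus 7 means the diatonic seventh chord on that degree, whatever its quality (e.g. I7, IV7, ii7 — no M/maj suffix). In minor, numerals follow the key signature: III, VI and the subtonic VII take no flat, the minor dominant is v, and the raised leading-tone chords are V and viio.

The pitches A-C#-E-G# form a major seventh chord rooted on A.
A is scale degree 6 in C# minor, and a major seventh chord on that degree is written VI7.
With E in the bass the chord is in second inversion, so the figured bass is 43.

VI43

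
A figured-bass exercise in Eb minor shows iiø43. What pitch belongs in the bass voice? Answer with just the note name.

iiø in Eb minor has root F; the chord is F-Ab-Cb-Eb.
The figure 43 means second inversion — the fifth is in the bass.

Cb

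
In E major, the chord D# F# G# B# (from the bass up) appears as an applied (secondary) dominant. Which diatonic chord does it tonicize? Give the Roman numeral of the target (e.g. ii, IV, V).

vi

The chord is a dominant seventh chord on G#.
A dominant resolves down a perfect fifth: G# → C#. In E major, C# is scale degree 6, i.e. vi.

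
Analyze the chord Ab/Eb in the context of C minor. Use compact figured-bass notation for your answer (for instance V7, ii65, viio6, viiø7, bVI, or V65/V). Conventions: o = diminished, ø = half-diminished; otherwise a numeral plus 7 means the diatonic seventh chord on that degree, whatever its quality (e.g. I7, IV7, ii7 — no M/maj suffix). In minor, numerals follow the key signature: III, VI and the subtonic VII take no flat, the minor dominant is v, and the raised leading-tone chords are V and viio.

VI64

The pitches Ab-C-Eb form a major triad rooted on Ab.
In C minor, Ab is the submediant; the diatonic major triad there is VI.
With Eb in the bass the chord is in second inversion, so the figured bass is 64.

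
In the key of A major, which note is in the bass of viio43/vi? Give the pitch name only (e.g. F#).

B

The applied chord viio43/vi is rooted on E#: E#-G#-B-D.
The figure 43 means second inversion — the fifth is in the bass.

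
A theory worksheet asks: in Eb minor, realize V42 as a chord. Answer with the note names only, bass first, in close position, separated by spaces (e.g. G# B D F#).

Ab Bb D F

In Eb minor, the dominant is Bb. The dominant is major (leading tone raised), so V is a dominant seventh chord.
Stacking thirds from Bb gives Bb-D-F-Ab.
With the 42 figure the chord is in third inversion; from the bass Ab upward in close position it reads Ab-Bb-D-F.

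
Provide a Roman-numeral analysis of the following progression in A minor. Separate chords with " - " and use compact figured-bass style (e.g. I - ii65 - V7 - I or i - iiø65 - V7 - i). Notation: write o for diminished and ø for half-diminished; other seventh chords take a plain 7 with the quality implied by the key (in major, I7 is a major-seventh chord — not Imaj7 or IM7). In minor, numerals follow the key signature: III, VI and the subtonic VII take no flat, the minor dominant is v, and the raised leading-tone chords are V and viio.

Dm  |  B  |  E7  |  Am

iv - V/V - V7 - i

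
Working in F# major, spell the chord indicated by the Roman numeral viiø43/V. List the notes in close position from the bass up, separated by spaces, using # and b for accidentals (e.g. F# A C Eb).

F# A# B# D#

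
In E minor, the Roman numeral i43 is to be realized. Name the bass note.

i in E minor has root E; the chord is E-G-B-D.
The figure 43 means second inversion — the fifth is in the bass.

B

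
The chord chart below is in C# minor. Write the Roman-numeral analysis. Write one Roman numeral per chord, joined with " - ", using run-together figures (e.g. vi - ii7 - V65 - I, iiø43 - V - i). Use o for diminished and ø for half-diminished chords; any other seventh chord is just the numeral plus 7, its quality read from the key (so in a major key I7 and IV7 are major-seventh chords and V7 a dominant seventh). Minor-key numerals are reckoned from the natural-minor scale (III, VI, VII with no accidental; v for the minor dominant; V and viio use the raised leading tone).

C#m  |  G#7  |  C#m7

C#m has root C#, degree 1 in C# minor, so i.
G#7: root G# is the dominant; dominant seventh chord there is V7.
C#m7 has root C#, degree 1 in C# minor, so i7.

i - V7 - i7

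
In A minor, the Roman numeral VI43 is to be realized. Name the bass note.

C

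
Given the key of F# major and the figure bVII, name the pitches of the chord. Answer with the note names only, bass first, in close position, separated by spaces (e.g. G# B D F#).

E G# B

bVII is a major triad on the lowered seventh degree (the subtonic), borrowed from the parallel minor. In F# major that root is E.
So the chord is E-G#-B.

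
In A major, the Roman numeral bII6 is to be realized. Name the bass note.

D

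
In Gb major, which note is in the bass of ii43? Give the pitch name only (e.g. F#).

Eb

ii in Gb major has root Ab; the chord is Ab-Cb-Eb-Gb.
The figure 43 means second inversion — the fifth is in the bass.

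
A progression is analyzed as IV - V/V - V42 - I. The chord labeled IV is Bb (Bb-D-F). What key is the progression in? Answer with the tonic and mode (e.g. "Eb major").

F major

IV is given as Bb-D-F — a major triad with root Bb.
IV on Bb implies Bb is the subdominant; that puts the tonic at F, and the uppercase numeral fits major mode.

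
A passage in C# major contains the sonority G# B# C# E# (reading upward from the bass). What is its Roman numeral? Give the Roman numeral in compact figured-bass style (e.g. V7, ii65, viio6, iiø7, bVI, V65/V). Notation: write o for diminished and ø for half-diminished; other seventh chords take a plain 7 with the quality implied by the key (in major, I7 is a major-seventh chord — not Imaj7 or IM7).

I43

The pitches C#-E#-G#-B# form a major seventh chord rooted on C#.
In C# major, C# is the tonic; the diatonic major seventh chord there is I7.
With G# in the bass the chord is in second inversion, so the figured bass is 43.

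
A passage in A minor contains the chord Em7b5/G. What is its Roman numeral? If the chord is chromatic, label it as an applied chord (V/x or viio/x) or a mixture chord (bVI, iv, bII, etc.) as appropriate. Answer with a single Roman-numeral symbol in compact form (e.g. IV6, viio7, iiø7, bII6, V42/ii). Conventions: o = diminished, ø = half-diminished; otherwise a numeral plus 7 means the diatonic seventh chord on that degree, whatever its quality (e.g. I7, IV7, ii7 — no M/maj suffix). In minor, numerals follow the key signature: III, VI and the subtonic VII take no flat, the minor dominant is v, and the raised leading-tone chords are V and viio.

viiø65/VI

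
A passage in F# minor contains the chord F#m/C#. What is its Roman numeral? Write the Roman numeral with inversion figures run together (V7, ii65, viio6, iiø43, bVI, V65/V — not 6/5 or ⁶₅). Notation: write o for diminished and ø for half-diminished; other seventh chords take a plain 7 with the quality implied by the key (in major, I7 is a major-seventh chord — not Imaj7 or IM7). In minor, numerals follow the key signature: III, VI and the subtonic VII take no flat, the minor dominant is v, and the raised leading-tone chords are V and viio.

Stacked in thirds the chord is F#-A-C#: a minor triad on F#.
F# is scale degree 1 in F# minor, and a minor triad on that degree is written i.
With C# in the bass the chord is in second inversion, so the figured bass is 64.

i64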